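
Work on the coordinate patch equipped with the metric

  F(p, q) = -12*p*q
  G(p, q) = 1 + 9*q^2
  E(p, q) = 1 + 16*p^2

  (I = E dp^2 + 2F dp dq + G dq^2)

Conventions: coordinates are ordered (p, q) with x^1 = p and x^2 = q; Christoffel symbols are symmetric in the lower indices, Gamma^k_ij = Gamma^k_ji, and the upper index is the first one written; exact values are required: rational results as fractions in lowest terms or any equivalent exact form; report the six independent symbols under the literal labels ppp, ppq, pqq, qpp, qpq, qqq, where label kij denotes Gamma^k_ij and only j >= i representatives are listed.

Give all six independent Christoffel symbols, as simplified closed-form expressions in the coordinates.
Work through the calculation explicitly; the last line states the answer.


E = 1 + 16*p^2; F = -12*p*q; G = 1 + 9*q^2
Gamma^k_ij = (1/2) g^{kl} (d_i g_jl + d_j g_il - d_l g_ij), with g^inv = (1/(EG-F^2)) [[G, -F], [-F, E]]
first partials: E_p = 32*p, E_q = 0, F_p = -12*q, F_q = -12*p, G_p = 0, G_q = 18*q
D = EG - F^2 = 1 + 9*q^2 + 16*p^2
expanded: Gamma^p_pp = (G E_p - 2F F_p + F E_q)/(2D), Gamma^p_pq = (G E_q - F G_p)/(2D), Gamma^p_qq = (2G F_q - G G_p - F G_q)/(2D), Gamma^q_pp = (2E F_p - E E_q - F E_p)/(2D), Gamma^q_pq = (E G_p - F E_q)/(2D), Gamma^q_qq = (E G_q - 2F F_q + F G_p)/(2D); substitute and cancel common factors

Answer: Gamma_ppp = 16*p/(16*p^2 + 9*q^2 + 1), Gamma_ppq = 0, Gamma_pqq = -12*p/(16*p^2 + 9*q^2 + 1), Gamma_qpp = -12*q/(16*p^2 + 9*q^2 + 1), Gamma_qpq = 0, Gamma_qqq = 9*q/(16*p^2 + 9*q^2 + 1)


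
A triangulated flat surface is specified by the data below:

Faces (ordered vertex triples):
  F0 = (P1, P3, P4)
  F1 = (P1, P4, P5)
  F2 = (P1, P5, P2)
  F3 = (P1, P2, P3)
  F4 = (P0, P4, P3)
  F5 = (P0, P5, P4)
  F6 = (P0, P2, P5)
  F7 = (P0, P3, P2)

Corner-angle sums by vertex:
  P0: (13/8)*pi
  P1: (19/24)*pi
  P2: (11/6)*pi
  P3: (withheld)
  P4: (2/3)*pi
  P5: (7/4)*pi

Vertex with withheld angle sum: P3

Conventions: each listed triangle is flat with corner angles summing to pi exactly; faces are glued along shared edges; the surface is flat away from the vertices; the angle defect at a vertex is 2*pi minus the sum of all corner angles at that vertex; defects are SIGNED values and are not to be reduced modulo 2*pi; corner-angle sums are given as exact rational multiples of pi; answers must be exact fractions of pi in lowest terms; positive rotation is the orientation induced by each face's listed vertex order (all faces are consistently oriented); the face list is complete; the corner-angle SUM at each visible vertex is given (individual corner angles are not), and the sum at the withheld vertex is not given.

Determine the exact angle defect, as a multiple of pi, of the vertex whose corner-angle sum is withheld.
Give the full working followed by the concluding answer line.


V = 6, E = 12, F = 8; chi = V - E + F = 2
Gauss-Bonnet: total defect = 2*pi*chi = 4*pi; visible defects sum to (10/3)*pi

Answer: defect(P3) = (2/3)*pi


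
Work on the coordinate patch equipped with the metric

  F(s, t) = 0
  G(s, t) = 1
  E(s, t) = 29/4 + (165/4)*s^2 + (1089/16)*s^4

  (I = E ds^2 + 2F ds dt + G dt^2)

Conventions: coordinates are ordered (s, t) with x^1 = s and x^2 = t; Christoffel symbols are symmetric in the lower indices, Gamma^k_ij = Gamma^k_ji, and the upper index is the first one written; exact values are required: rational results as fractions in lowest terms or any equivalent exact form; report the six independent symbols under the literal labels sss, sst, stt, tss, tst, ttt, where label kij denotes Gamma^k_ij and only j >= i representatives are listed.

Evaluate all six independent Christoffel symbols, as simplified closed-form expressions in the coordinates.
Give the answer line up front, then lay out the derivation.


Answer: Gamma_sss = (2178*s^3 + 660*s)/(1089*s^4 + 660*s^2 + 116), Gamma_sst = 0, Gamma_stt = 0, Gamma_tss = 0, Gamma_tst = 0, Gamma_ttt = 0

E = 29/4 + (165/4)*s^2 + (1089/16)*s^4; F = 0; G = 1
Gamma^k_ij = (1/2) g^{kl} (d_i g_jl + d_j g_il - d_l g_ij), with g^inv = (1/(EG-F^2)) [[G, -F], [-F, E]]
first partials: E_s = (165/2)*s + (1089/4)*s^3, E_t = 0, F_s = 0, F_t = 0, G_s = 0, G_t = 0
D = EG - F^2 = 29/4 + (165/4)*s^2 + (1089/16)*s^4
expanded: Gamma^s_ss = (G E_s - 2F F_s + F E_t)/(2D), Gamma^s_st = (G E_t - F G_s)/(2D), Gamma^s_tt = (2G F_t - G G_s - F G_t)/(2D), Gamma^t_ss = (2E F_s - E E_t - F E_s)/(2D), Gamma^t_st = (E G_s - F E_t)/(2D), Gamma^t_tt = (E G_t - 2F F_t + F G_s)/(2D); substitute and cancel common factors


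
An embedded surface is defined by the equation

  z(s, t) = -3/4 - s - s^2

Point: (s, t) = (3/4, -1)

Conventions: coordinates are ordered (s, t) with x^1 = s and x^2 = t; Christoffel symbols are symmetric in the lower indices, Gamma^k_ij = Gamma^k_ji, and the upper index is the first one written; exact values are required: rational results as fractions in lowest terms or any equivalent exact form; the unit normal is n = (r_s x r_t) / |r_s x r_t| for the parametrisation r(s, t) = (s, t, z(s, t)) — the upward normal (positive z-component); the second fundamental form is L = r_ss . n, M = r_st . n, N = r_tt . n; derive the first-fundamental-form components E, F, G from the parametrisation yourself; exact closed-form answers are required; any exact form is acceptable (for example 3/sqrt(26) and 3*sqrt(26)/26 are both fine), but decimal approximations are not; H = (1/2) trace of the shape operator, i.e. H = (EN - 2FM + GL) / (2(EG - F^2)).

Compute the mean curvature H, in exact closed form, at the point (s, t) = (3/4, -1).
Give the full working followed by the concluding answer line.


z_s = -5/2, z_t = 0, z_ss = -2, z_st = 0, z_tt = 0
E = 29/4, F = 0, G = 1; answer radicand W^2 = 29/4
unnormalised second-form numerators: l = -2, m = 0, n = 0; L = l/sqrt(29/4), and similarly M = m/sqrt(W^2), N = n/sqrt(W^2)
H = (E*n - 2*F*m + G*l) / (2*(EG - F^2)*sqrt(W^2)); E*n - 2*F*m + G*l = -2, EG - F^2 = 29/4, so H = (-4/29)/sqrt(29/4)

Answer: H = -8*sqrt(29)/841


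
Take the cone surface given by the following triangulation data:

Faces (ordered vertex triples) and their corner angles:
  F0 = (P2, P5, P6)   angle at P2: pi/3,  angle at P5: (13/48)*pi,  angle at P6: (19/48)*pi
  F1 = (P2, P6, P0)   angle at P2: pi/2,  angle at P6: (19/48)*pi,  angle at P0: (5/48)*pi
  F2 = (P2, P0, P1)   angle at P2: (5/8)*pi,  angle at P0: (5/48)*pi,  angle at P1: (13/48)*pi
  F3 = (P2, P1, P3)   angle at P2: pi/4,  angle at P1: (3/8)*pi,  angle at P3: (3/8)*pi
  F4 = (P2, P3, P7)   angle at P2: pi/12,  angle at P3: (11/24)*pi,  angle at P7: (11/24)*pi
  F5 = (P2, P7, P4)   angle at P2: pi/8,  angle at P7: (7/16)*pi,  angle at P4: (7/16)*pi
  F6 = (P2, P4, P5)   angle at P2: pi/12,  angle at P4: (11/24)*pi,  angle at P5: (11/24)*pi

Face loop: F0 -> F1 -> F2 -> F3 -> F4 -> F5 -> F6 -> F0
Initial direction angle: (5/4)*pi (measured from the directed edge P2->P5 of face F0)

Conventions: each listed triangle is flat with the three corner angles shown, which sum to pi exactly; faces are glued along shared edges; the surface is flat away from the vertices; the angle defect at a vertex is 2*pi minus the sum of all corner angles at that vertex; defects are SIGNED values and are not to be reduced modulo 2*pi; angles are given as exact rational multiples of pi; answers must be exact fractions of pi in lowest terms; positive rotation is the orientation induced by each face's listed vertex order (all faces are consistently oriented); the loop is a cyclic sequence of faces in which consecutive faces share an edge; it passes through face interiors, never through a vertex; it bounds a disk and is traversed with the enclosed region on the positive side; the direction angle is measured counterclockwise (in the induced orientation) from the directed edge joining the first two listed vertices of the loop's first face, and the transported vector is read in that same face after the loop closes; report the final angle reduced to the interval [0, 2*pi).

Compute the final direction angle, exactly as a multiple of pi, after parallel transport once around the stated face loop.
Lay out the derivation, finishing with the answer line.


enclosed vertex P2: corner angles sum to 2*pi, defect = 2*pi - 2*pi = 0
final direction = starting direction + enclosed defect total, reduced mod 2*pi (induced orientation)
final angle = (5/4)*pi + 0 = (5/4)*pi (mod 2*pi)

Answer: final direction angle = (5/4)*pi


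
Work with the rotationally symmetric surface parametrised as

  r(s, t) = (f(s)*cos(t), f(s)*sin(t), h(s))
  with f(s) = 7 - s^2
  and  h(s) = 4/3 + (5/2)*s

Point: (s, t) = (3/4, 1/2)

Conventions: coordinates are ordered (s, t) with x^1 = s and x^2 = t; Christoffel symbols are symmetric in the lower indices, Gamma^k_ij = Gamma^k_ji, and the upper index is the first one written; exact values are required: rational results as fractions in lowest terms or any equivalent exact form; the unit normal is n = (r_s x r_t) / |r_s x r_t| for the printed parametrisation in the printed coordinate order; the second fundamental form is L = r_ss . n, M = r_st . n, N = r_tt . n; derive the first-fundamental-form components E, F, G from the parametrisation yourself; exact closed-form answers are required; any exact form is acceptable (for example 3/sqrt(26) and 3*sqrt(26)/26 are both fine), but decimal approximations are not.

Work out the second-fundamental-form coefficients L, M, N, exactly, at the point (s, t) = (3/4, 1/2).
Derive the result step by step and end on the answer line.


f = 103/16, f' = -3/2, f'' = -2, h' = 5/2, h'' = 0
E = 17/2, F = 0, G = 10609/256; answer radicand W^2 = 17/2
unnormalised second-form numerators: l = 5, m = 0, n = 515/32; L = l/sqrt(17/2), and similarly M = m/sqrt(W^2), N = n/sqrt(W^2)

Answer: L = 5*sqrt(34)/17, M = 0, N = 515*sqrt(34)/544


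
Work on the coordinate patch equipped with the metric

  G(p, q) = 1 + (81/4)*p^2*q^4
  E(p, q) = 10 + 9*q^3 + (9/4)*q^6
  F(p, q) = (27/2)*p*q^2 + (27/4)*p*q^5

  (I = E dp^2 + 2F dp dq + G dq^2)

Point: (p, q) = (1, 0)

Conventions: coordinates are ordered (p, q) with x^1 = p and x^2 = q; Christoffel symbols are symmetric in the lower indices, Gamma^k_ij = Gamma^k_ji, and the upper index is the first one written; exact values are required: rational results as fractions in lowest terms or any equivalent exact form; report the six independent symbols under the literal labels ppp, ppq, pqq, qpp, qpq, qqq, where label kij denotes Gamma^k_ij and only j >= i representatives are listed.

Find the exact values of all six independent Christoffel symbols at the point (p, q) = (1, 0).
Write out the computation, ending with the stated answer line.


E = 10, F = 0, G = 1 at the point
E_p = 0, E_q = 0, F_p = 0, F_q = 0, G_p = 0, G_q = 0
EG - F^2 = 10;  g^inv = (1/10) * [[1, 0], [0, 10]]
first-kind symbols [ij,l] = (1/2)(d_i g_jl + d_j g_il - d_l g_ij): [pp,p] = E_p/2 = 0, [pp,q] = F_p - E_q/2 = 0, [pq,p] = E_q/2 = 0, [pq,q] = G_p/2 = 0, [qq,p] = F_q - G_p/2 = 0, [qq,q] = G_q/2 = 0
Gamma^p_ij = (G*[ij,p] - F*[ij,q])/(EG - F^2), Gamma^q_ij = (E*[ij,q] - F*[ij,p])/(EG - F^2)

Answer: Gamma_ppp = 0, Gamma_ppq = 0, Gamma_pqq = 0, Gamma_qpp = 0, Gamma_qpq = 0, Gamma_qqq = 0


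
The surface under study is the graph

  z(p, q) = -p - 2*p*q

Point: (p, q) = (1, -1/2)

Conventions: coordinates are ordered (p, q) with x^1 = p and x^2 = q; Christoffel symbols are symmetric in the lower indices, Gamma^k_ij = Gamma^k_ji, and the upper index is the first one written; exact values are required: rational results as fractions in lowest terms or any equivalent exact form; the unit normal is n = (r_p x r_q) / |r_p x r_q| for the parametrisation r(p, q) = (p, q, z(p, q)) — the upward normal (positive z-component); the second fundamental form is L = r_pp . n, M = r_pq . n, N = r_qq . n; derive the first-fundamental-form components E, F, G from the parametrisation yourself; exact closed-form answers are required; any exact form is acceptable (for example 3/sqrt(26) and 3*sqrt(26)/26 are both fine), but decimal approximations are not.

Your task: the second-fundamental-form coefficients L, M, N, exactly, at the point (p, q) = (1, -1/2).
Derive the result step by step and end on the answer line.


z_p = 0, z_q = -2, z_pp = 0, z_pq = -2, z_qq = 0
E = 1, F = 0, G = 5; answer radicand W^2 = 5
unnormalised second-form numerators: l = 0, m = -2, n = 0; L = l/sqrt(5), and similarly M = m/sqrt(W^2), N = n/sqrt(W^2)

Answer: L = 0, M = -2*sqrt(5)/5, N = 0


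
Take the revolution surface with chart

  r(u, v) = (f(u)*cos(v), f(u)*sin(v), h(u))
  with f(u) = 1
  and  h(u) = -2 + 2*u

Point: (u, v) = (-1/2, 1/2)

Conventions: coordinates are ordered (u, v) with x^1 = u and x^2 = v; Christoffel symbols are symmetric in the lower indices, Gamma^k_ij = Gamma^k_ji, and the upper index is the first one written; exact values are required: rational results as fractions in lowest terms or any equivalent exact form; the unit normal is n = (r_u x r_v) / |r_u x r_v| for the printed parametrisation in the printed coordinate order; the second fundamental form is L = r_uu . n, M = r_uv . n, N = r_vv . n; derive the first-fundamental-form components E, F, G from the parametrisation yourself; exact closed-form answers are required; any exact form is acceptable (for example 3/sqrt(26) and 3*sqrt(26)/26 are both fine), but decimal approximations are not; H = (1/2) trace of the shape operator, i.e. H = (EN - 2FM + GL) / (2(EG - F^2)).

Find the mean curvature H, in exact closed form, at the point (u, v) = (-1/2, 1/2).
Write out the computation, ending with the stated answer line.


f = 1, f' = 0, f'' = 0, h' = 2, h'' = 0
E = 4, F = 0, G = 1; answer radicand W^2 = 4
unnormalised second-form numerators: l = 0, m = 0, n = 2; L = l/sqrt(4), and similarly M = m/sqrt(W^2), N = n/sqrt(W^2)
H = (E*n - 2*F*m + G*l) / (2*(EG - F^2)*sqrt(W^2)); E*n - 2*F*m + G*l = 8, EG - F^2 = 4, so H = (1)/sqrt(4)

Answer: H = 1/2


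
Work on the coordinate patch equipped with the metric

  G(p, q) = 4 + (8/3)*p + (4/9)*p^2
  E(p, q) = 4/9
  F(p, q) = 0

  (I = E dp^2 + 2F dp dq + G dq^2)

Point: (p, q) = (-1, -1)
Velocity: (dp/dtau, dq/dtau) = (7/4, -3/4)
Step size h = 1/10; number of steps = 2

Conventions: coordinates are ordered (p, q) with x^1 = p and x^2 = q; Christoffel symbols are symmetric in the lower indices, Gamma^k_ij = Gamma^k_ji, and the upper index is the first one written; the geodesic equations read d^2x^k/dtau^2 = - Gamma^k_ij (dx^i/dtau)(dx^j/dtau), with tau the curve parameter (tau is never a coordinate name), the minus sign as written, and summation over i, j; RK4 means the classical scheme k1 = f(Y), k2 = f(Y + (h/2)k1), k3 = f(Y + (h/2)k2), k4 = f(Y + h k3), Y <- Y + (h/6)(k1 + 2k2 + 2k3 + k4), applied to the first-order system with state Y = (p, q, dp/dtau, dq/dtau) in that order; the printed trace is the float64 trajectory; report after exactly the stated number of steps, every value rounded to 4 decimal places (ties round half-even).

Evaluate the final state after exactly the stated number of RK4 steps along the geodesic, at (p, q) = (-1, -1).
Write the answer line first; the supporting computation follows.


Answer: p = -0.6309, q = -1.1270, dp/dtau = 1.9259, dq/dtau = -0.5345

f(Y) = (dp/dtau, dq/dtau, -Gamma^p_ij Y'^i Y'^j, -Gamma^q_ij Y'^i Y'^j) with the Gammas evaluated at the stage position; h = 0.100000; intermediate values shown to 6 dp
step 0: p = -1.0000, q = -1.0000, dp/dtau = 1.7500, dq/dtau = -0.7500
step 1:
  k1: at (p, q) = (-1.000000, -1.000000), (dp/dtau, dq/dtau) = (1.750000, -0.750000); Gamma_ppp = 0.000000, Gamma_ppq = 0.000000, Gamma_pqq = -2.000000, Gamma_qpp = 0.000000, Gamma_qpq = 0.500000, Gamma_qqq = 0.000000; k1 = (1.750000, -0.750000, 1.125000, 1.312500)
  k2: at (p, q) = (-0.912500, -1.037500), (dp/dtau, dq/dtau) = (1.806250, -0.684375); Gamma_ppp = 0.000000, Gamma_ppq = 0.000000, Gamma_pqq = -2.087500, Gamma_qpp = 0.000000, Gamma_qpq = 0.479042, Gamma_qqq = 0.000000; k2 = (1.806250, -0.684375, 0.977721, 1.184338)
  k3: at (p, q) = (-0.909687, -1.034219), (dp/dtau, dq/dtau) = (1.798886, -0.690783); Gamma_ppp = 0.000000, Gamma_ppq = 0.000000, Gamma_pqq = -2.090313, Gamma_qpp = 0.000000, Gamma_qpq = 0.478397, Gamma_qqq = 0.000000; k3 = (1.798886, -0.690783, 0.997458, 1.188952)
  k4: at (p, q) = (-0.820111, -1.069078), (dp/dtau, dq/dtau) = (1.849746, -0.631105); Gamma_ppp = 0.000000, Gamma_ppq = 0.000000, Gamma_pqq = -2.179889, Gamma_qpp = 0.000000, Gamma_qpq = 0.458739, Gamma_qqq = 0.000000; k4 = (1.849746, -0.631105, 0.868235, 1.071049)
  Y <- Y + (h/6)(k1 + 2k2 + 2k3 + k4): p = -0.8198, q = -1.0689, dp/dtau = 1.8491, dq/dtau = -0.6312
step 2:
  k1: at (p, q) = (-0.819833, -1.068857), (dp/dtau, dq/dtau) = (1.849060, -0.631165); Gamma_ppp = 0.000000, Gamma_ppq = 0.000000, Gamma_pqq = -2.180167, Gamma_qpp = 0.000000, Gamma_qpq = 0.458680, Gamma_qqq = 0.000000; k1 = (1.849060, -0.631165, 0.868510, 1.070616)
  k2: at (p, q) = (-0.727380, -1.100415), (dp/dtau, dq/dtau) = (1.892485, -0.577634); Gamma_ppp = 0.000000, Gamma_ppq = 0.000000, Gamma_pqq = -2.272620, Gamma_qpp = 0.000000, Gamma_qpq = 0.440021, Gamma_qqq = 0.000000; k2 = (1.892485, -0.577634, 0.758284, 0.962029)
  k3: at (p, q) = (-0.725209, -1.097739), (dp/dtau, dq/dtau) = (1.886974, -0.583063); Gamma_ppp = 0.000000, Gamma_ppq = 0.000000, Gamma_pqq = -2.274791, Gamma_qpp = 0.000000, Gamma_qpq = 0.439601, Gamma_qqq = 0.000000; k3 = (1.886974, -0.583063, 0.773344, 0.967319)
  k4: at (p, q) = (-0.631136, -1.127163), (dp/dtau, dq/dtau) = (1.926394, -0.534433); Gamma_ppp = 0.000000, Gamma_ppq = 0.000000, Gamma_pqq = -2.368864, Gamma_qpp = 0.000000, Gamma_qpq = 0.422143, Gamma_qqq = 0.000000; k4 = (1.926394, -0.534433, 0.676591, 0.869216)
  Y <- Y + (h/6)(k1 + 2k2 + 2k3 + k4): p = -0.6309, q = -1.1270, dp/dtau = 1.9259, dq/dtau = -0.5345


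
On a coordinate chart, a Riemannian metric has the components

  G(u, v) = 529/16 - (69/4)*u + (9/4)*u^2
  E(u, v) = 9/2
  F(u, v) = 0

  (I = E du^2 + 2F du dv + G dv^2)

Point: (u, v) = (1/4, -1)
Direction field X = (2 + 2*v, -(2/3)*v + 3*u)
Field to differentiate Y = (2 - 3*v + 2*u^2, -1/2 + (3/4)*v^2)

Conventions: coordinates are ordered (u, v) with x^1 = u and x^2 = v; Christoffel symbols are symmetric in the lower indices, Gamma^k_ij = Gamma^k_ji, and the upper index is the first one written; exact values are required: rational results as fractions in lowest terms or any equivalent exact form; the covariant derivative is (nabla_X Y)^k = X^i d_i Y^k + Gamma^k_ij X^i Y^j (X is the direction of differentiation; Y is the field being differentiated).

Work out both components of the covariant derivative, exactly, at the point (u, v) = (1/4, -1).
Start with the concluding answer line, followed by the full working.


Answer: (nabla_X Y)^u = -4165/1152, (nabla_X Y)^v = -357/86

E = 9/2, F = 0, G = 1849/64 at the point
E_u = 0, E_v = 0, F_u = 0, F_v = 0, G_u = -129/8, G_v = 0
EG - F^2 = 16641/128;  g^inv = (128/16641) * [[1849/64, 0], [0, 9/2]]
first-kind symbols [ij,l] = (1/2)(d_i g_jl + d_j g_il - d_l g_ij): [uu,u] = E_u/2 = 0, [uu,v] = F_u - E_v/2 = 0, [uv,u] = E_v/2 = 0, [uv,v] = G_u/2 = -129/16, [vv,u] = F_v - G_u/2 = 129/16, [vv,v] = G_v/2 = 0
Gamma^u_ij = (G*[ij,u] - F*[ij,v])/(EG - F^2), Gamma^v_ij = (E*[ij,v] - F*[ij,u])/(EG - F^2)
Gamma_uuu = 0, Gamma_uuv = 0, Gamma_uvv = 43/24, Gamma_vuu = 0, Gamma_vuv = -12/43, Gamma_vvv = 0
X = (0, 17/12), Y = (41/8, 1/4) at the point


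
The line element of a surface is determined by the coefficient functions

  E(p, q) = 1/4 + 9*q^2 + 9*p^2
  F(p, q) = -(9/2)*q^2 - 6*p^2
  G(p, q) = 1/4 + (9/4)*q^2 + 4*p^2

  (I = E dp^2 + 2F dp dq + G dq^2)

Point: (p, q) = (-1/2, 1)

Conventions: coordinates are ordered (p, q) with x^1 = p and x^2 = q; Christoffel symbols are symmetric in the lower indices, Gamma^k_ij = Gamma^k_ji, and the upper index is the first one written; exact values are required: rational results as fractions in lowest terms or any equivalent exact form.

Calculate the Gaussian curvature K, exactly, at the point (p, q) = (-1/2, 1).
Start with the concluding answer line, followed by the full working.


Answer: K = -634/289

E = 23/2, F = -6, G = 7/2, EG - F^2 = 17/4 at the point
E_p = -9, E_q = 18, F_p = 6, F_q = -9, G_p = -4, G_q = 9/2
E_qq = 18, F_pq = 0, G_pp = 8
The intrinsic route: Brioschi's K = (det M1 - det M2)/(EG - F^2)^2.
M1 = [[-E_qq/2 + F_pq - G_pp/2, E_p/2, F_p - E_q/2], [F_q - G_p/2, E, F], [G_q/2, F, G]] = [[-13, -9/2, -3], [-7, 23/2, -6], [9/4, -6, 7/2]]; det M1 = -1225/8
M2 = [[0, E_q/2, G_p/2], [E_q/2, E, F], [G_p/2, F, G]] = [[0, 9, -2], [9, 23/2, -6], [-2, -6, 7/2]]; det M2 = -227/2
det M1 - det M2 = -317/8; K = -317/8 / (17/4)^2 = -634/289


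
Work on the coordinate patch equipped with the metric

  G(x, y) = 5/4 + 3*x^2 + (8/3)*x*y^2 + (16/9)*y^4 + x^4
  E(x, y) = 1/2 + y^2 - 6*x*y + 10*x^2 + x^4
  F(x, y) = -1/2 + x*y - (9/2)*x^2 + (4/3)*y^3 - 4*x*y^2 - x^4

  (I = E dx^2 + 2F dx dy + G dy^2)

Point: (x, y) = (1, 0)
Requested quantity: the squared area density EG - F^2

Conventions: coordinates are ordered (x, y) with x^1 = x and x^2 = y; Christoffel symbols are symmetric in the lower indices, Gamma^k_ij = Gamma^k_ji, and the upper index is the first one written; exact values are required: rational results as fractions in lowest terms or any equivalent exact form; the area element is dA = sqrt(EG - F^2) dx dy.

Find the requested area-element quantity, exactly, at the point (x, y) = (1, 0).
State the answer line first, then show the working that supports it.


Answer: EG - F^2 = 195/8

E = 23/2, F = -6, G = 21/4; EG - F^2 = 195/8


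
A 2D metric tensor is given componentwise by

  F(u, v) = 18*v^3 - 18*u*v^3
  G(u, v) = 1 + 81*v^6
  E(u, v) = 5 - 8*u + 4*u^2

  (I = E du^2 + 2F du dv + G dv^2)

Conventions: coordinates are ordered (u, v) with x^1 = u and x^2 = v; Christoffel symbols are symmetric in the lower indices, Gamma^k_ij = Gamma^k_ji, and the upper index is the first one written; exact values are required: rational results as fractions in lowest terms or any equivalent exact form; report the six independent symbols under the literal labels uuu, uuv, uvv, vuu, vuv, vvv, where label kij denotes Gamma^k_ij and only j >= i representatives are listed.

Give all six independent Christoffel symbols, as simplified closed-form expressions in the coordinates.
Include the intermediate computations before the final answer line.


E = 5 - 8*u + 4*u^2; F = 18*v^3 - 18*u*v^3; G = 1 + 81*v^6
Gamma^k_ij = (1/2) g^{kl} (d_i g_jl + d_j g_il - d_l g_ij), with g^inv = (1/(EG-F^2)) [[G, -F], [-F, E]]
first partials: E_u = -8 + 8*u, E_v = 0, F_u = -18*v^3, F_v = 54*v^2 - 54*u*v^2, G_u = 0, G_v = 486*v^5
D = EG - F^2 = 5 - 8*u + 4*u^2 + 81*v^6
expanded: Gamma^u_uu = (G E_u - 2F F_u + F E_v)/(2D), Gamma^u_uv = (G E_v - F G_u)/(2D), Gamma^u_vv = (2G F_v - G G_u - F G_v)/(2D), Gamma^v_uu = (2E F_u - E E_v - F E_u)/(2D), Gamma^v_uv = (E G_u - F E_v)/(2D), Gamma^v_vv = (E G_v - 2F F_v + F G_u)/(2D); substitute and cancel common factors

Answer: Gamma_uuu = (4*u - 4)/(4*u^2 - 8*u + 81*v^6 + 5), Gamma_uuv = 0, Gamma_uvv = (-54*u*v^2 + 54*v^2)/(4*u^2 - 8*u + 81*v^6 + 5), Gamma_vuu = -18*v^3/(4*u^2 - 8*u + 81*v^6 + 5), Gamma_vuv = 0, Gamma_vvv = 243*v^5/(4*u^2 - 8*u + 81*v^6 + 5)


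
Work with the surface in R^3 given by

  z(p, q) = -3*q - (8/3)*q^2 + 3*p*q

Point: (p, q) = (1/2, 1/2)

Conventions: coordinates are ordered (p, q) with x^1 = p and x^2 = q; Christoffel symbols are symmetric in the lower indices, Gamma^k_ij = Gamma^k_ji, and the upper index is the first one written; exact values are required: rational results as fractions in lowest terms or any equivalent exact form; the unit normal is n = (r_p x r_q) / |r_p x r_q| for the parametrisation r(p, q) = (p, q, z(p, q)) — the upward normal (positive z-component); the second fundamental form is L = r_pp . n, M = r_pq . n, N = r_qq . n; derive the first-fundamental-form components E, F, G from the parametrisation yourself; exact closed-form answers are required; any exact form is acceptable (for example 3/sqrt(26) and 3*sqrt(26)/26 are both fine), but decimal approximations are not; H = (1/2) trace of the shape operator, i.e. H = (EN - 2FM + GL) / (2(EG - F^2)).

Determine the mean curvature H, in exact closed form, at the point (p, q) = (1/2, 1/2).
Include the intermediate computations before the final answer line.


z_p = 3/2, z_q = -25/6, z_pp = 0, z_pq = 3, z_qq = -16/3
E = 13/4, F = -25/4, G = 661/36; answer radicand W^2 = 371/18
unnormalised second-form numerators: l = 0, m = 3, n = -16/3; L = l/sqrt(371/18), and similarly M = m/sqrt(W^2), N = n/sqrt(W^2)
H = (E*n - 2*F*m + G*l) / (2*(EG - F^2)*sqrt(W^2)); E*n - 2*F*m + G*l = 121/6, EG - F^2 = 371/18, so H = (363/742)/sqrt(371/18)

Answer: H = 1089*sqrt(742)/275282


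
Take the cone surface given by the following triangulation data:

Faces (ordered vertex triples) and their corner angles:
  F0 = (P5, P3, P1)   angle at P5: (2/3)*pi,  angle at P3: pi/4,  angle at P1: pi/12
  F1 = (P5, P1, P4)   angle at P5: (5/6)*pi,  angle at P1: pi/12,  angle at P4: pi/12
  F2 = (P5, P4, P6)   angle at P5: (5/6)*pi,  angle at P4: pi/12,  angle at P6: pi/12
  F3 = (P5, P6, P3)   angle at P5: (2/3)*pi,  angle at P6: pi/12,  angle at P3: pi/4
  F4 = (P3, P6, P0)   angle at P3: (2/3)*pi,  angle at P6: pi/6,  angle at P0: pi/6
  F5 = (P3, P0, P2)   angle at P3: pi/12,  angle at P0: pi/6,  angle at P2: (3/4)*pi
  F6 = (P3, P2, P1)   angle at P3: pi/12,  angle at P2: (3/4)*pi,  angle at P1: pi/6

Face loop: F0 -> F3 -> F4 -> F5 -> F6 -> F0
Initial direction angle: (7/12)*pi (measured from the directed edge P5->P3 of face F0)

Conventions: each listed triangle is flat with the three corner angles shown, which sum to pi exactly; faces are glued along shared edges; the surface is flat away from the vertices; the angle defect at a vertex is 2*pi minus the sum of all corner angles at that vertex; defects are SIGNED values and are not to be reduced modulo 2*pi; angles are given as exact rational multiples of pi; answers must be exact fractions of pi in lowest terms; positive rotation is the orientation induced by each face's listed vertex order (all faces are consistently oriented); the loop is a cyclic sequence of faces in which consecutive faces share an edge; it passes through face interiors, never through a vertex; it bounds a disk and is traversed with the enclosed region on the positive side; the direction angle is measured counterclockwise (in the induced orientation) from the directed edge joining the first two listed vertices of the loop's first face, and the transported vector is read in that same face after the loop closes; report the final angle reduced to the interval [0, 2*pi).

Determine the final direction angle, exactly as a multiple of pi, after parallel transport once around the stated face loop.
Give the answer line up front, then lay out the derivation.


Answer: final direction angle = (5/4)*pi

enclosed vertex P3: corner angles sum to (4/3)*pi, defect = 2*pi - (4/3)*pi = (2/3)*pi
summing the enclosed defects onto the initial angle, mod 2*pi in the induced orientation:
final angle = (7/12)*pi + (2/3)*pi = (5/4)*pi (mod 2*pi)


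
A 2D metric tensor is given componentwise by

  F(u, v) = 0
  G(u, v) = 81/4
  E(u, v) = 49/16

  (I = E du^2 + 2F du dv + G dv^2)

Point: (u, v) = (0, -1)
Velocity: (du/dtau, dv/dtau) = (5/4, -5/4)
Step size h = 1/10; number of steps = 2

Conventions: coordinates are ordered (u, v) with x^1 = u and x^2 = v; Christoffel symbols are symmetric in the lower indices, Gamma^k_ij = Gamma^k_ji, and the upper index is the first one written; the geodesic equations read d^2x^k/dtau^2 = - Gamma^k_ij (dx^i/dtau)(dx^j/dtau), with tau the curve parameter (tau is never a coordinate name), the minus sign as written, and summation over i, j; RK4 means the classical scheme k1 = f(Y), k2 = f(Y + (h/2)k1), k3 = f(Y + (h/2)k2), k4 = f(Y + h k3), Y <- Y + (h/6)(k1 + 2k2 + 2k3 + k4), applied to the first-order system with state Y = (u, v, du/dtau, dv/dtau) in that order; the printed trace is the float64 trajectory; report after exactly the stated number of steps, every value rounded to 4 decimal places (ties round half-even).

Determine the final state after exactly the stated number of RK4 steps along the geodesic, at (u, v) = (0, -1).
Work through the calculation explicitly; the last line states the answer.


f(Y) = (du/dtau, dv/dtau, -Gamma^u_ij Y'^i Y'^j, -Gamma^v_ij Y'^i Y'^j) with the Gammas evaluated at the stage position; h = 0.100000; intermediate values shown to 6 dp
step 0: u = 0.0000, v = -1.0000, du/dtau = 1.2500, dv/dtau = -1.2500
step 1:
  k1: at (u, v) = (0.000000, -1.000000), (du/dtau, dv/dtau) = (1.250000, -1.250000); Gamma_uuu = 0.000000, Gamma_uuv = 0.000000, Gamma_uvv = 0.000000, Gamma_vuu = 0.000000, Gamma_vuv = 0.000000, Gamma_vvv = 0.000000; k1 = (1.250000, -1.250000, 0.000000, 0.000000)
  k2: at (u, v) = (0.062500, -1.062500), (du/dtau, dv/dtau) = (1.250000, -1.250000); Gamma_uuu = 0.000000, Gamma_uuv = 0.000000, Gamma_uvv = 0.000000, Gamma_vuu = 0.000000, Gamma_vuv = 0.000000, Gamma_vvv = 0.000000; k2 = (1.250000, -1.250000, 0.000000, 0.000000)
  k3: at (u, v) = (0.062500, -1.062500), (du/dtau, dv/dtau) = (1.250000, -1.250000); Gamma_uuu = 0.000000, Gamma_uuv = 0.000000, Gamma_uvv = 0.000000, Gamma_vuu = 0.000000, Gamma_vuv = 0.000000, Gamma_vvv = 0.000000; k3 = (1.250000, -1.250000, 0.000000, 0.000000)
  k4: at (u, v) = (0.125000, -1.125000), (du/dtau, dv/dtau) = (1.250000, -1.250000); Gamma_uuu = 0.000000, Gamma_uuv = 0.000000, Gamma_uvv = 0.000000, Gamma_vuu = 0.000000, Gamma_vuv = 0.000000, Gamma_vvv = 0.000000; k4 = (1.250000, -1.250000, 0.000000, 0.000000)
  Y <- Y + (h/6)(k1 + 2k2 + 2k3 + k4): u = 0.1250, v = -1.1250, du/dtau = 1.2500, dv/dtau = -1.2500
step 2:
  k1: at (u, v) = (0.125000, -1.125000), (du/dtau, dv/dtau) = (1.250000, -1.250000); Gamma_uuu = 0.000000, Gamma_uuv = 0.000000, Gamma_uvv = 0.000000, Gamma_vuu = 0.000000, Gamma_vuv = 0.000000, Gamma_vvv = 0.000000; k1 = (1.250000, -1.250000, 0.000000, 0.000000)
  k2: at (u, v) = (0.187500, -1.187500), (du/dtau, dv/dtau) = (1.250000, -1.250000); Gamma_uuu = 0.000000, Gamma_uuv = 0.000000, Gamma_uvv = 0.000000, Gamma_vuu = 0.000000, Gamma_vuv = 0.000000, Gamma_vvv = 0.000000; k2 = (1.250000, -1.250000, 0.000000, 0.000000)
  k3: at (u, v) = (0.187500, -1.187500), (du/dtau, dv/dtau) = (1.250000, -1.250000); Gamma_uuu = 0.000000, Gamma_uuv = 0.000000, Gamma_uvv = 0.000000, Gamma_vuu = 0.000000, Gamma_vuv = 0.000000, Gamma_vvv = 0.000000; k3 = (1.250000, -1.250000, 0.000000, 0.000000)
  k4: at (u, v) = (0.250000, -1.250000), (du/dtau, dv/dtau) = (1.250000, -1.250000); Gamma_uuu = 0.000000, Gamma_uuv = 0.000000, Gamma_uvv = 0.000000, Gamma_vuu = 0.000000, Gamma_vuv = 0.000000, Gamma_vvv = 0.000000; k4 = (1.250000, -1.250000, 0.000000, 0.000000)
  Y <- Y + (h/6)(k1 + 2k2 + 2k3 + k4): u = 0.2500, v = -1.2500, du/dtau = 1.2500, dv/dtau = -1.2500

Answer: u = 0.2500, v = -1.2500, du/dtau = 1.2500, dv/dtau = -1.2500


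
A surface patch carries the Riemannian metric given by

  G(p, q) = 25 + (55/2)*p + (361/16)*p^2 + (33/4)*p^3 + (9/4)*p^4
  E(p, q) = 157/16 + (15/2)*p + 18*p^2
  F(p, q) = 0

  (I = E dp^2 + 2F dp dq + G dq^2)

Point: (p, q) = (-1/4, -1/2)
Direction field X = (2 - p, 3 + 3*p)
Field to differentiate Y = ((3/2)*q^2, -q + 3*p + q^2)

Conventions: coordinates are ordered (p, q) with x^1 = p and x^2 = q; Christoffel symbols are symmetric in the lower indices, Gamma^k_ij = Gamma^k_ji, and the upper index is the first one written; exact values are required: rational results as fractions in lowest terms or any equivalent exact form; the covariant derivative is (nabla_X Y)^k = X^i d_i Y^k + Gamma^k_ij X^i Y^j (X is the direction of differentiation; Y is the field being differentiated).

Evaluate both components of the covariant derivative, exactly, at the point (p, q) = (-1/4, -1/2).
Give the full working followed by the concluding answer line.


E = 145/16, F = 0, G = 19881/1024 at the point
E_p = -3/2, E_q = 0, F_p = 0, F_q = 0, G_p = 141/8, G_q = 0
EG - F^2 = 2882745/16384;  g^inv = (16384/2882745) * [[19881/1024, 0], [0, 145/16]]
first-kind symbols [ij,l] = (1/2)(d_i g_jl + d_j g_il - d_l g_ij): [pp,p] = E_p/2 = -3/4, [pp,q] = F_p - E_q/2 = 0, [pq,p] = E_q/2 = 0, [pq,q] = G_p/2 = 141/16, [qq,p] = F_q - G_p/2 = -141/16, [qq,q] = G_q/2 = 0
Gamma^p_ij = (G*[ij,p] - F*[ij,q])/(EG - F^2), Gamma^q_ij = (E*[ij,q] - F*[ij,p])/(EG - F^2)
Gamma_ppp = -12/145, Gamma_ppq = 0, Gamma_pqq = -141/145, Gamma_qpp = 0, Gamma_qpq = 64/141, Gamma_qqq = 0
X = (9/4, 9/4), Y = (3/8, 0) at the point

Answer: (nabla_X Y)^p = -999/290, (nabla_X Y)^q = 495/188


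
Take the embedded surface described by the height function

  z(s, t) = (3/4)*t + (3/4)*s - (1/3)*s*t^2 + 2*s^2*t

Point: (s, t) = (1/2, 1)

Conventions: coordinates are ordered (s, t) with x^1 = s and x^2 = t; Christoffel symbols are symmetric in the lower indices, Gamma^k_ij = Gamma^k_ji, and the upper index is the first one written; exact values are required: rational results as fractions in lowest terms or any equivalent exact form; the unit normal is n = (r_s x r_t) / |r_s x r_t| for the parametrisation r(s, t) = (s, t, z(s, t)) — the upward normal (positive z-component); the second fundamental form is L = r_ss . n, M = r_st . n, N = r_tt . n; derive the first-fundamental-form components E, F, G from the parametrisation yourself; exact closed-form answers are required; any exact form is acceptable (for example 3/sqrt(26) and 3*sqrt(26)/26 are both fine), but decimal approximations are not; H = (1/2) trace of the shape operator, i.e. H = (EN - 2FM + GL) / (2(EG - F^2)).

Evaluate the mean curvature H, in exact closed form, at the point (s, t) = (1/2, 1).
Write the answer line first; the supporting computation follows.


Answer: H = -51*sqrt(1106)/87374

z_s = 29/12, z_t = 11/12, z_ss = 4, z_st = 4/3, z_tt = -1/3
E = 985/144, F = 319/144, G = 265/144; answer radicand W^2 = 553/72
unnormalised second-form numerators: l = 4, m = 4/3, n = -1/3; L = l/sqrt(553/72), and similarly M = m/sqrt(W^2), N = n/sqrt(W^2)
H = (E*n - 2*F*m + G*l) / (2*(EG - F^2)*sqrt(W^2)); E*n - 2*F*m + G*l = -119/144, EG - F^2 = 553/72, so H = (-17/316)/sqrt(553/72)


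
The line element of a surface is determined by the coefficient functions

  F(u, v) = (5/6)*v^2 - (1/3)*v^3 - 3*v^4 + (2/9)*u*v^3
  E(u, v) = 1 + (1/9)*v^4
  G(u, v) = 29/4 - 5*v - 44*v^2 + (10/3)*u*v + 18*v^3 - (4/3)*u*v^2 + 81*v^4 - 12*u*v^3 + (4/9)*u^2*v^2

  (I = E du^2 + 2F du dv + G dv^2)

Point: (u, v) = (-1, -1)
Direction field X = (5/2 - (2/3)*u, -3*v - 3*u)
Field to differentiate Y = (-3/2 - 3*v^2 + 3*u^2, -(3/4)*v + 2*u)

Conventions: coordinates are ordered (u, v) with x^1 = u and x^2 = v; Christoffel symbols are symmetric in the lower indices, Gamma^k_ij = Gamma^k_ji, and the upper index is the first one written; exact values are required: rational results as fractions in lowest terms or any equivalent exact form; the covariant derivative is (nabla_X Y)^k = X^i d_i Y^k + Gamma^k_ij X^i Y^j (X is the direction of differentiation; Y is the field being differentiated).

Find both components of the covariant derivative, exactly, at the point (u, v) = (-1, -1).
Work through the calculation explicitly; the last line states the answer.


E = 10/9, F = -29/18, G = 877/36 at the point
E_u = 0, E_v = -4/9, F_u = -2/9, F_v = 26/3, G_u = 58/9, G_v = -1421/9
EG - F^2 = 881/36;  g^inv = (36/881) * [[877/36, 29/18], [29/18, 10/9]]
first-kind symbols [ij,l] = (1/2)(d_i g_jl + d_j g_il - d_l g_ij): [uu,u] = E_u/2 = 0, [uu,v] = F_u - E_v/2 = 0, [uv,u] = E_v/2 = -2/9, [uv,v] = G_u/2 = 29/9, [vv,u] = F_v - G_u/2 = 49/9, [vv,v] = G_v/2 = -1421/18
Gamma^u_ij = (G*[ij,u] - F*[ij,v])/(EG - F^2), Gamma^v_ij = (E*[ij,v] - F*[ij,u])/(EG - F^2)
Gamma_uuu = 0, Gamma_uuv = -8/881, Gamma_uvv = 196/881, Gamma_vuu = 0, Gamma_vuv = 116/881, Gamma_vvv = -2842/881
X = (19/6, 6), Y = (-3/2, -5/4) at the point

Answer: (nabla_X Y)^u = 40832/2643, (nabla_X Y)^v = 21427/881


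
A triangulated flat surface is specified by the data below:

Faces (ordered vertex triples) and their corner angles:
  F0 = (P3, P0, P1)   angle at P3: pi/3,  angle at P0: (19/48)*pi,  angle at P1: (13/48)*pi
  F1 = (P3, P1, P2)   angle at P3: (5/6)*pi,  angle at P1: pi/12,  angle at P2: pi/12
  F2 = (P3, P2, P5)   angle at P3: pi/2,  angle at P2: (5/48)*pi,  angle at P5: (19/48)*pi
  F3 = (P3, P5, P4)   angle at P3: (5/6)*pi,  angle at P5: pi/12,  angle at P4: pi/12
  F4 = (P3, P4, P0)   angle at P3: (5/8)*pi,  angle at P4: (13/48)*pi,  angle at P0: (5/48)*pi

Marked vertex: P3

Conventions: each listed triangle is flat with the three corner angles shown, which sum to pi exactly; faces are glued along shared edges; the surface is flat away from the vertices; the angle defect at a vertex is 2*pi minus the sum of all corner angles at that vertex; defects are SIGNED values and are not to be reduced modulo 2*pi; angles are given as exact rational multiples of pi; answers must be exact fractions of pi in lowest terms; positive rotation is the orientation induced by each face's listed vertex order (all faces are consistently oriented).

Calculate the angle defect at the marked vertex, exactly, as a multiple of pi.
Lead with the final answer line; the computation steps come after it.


Answer: defect(P3) = (-9/8)*pi

Sum of corner angles at P3: (25/8)*pi
defect = 2*pi - (25/8)*pi


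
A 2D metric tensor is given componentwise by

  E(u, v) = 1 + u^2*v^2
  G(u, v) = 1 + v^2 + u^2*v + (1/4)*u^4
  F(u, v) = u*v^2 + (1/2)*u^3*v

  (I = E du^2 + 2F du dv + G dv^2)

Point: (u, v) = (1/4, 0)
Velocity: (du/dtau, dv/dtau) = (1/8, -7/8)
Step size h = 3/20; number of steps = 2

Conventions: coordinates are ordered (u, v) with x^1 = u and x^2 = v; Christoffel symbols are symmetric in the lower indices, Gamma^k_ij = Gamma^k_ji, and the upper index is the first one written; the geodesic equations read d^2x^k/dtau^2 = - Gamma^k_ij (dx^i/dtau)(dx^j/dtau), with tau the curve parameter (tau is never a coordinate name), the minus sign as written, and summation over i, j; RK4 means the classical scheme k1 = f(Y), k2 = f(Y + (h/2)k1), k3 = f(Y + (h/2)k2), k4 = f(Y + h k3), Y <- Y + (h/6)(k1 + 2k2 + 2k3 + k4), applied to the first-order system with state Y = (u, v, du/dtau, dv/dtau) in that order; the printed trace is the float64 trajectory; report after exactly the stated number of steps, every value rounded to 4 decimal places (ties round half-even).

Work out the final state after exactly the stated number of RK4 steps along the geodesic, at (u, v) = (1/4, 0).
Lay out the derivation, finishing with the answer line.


f(Y) = (du/dtau, dv/dtau, -Gamma^u_ij Y'^i Y'^j, -Gamma^v_ij Y'^i Y'^j) with the Gammas evaluated at the stage position; h = 0.150000; intermediate values shown to 6 dp
step 0: u = 0.2500, v = 0.0000, du/dtau = 0.1250, dv/dtau = -0.8750
step 1:
  k1: at (u, v) = (0.250000, 0.000000), (du/dtau, dv/dtau) = (0.125000, -0.875000); Gamma_uuu = 0.000000, Gamma_uuv = 0.000000, Gamma_uvv = 0.000000, Gamma_vuu = 0.000000, Gamma_vuv = 0.007805, Gamma_vvv = 0.031220; k1 = (0.125000, -0.875000, 0.000000, -0.022195)
  k2: at (u, v) = (0.259375, -0.065625), (du/dtau, dv/dtau) = (0.125000, -0.876665); Gamma_uuu = 0.001116, Gamma_uuv = -0.004409, Gamma_uvv = -0.016999, Gamma_vuu = 0.002096, Gamma_vuv = -0.008286, Gamma_vvv = -0.031945; k2 = (0.125000, -0.876665, 0.012081, 0.022703)
  k3: at (u, v) = (0.259375, -0.065750), (du/dtau, dv/dtau) = (0.125906, -0.873297); Gamma_uuu = 0.001120, Gamma_uuv = -0.004418, Gamma_uvv = -0.017031, Gamma_vuu = 0.002109, Gamma_vuv = -0.008318, Gamma_vvv = -0.032070; k3 = (0.125906, -0.873297, 0.012000, 0.022595)
  k4: at (u, v) = (0.268886, -0.130995), (du/dtau, dv/dtau) = (0.126800, -0.871611); Gamma_uuu = 0.004567, Gamma_uuv = -0.009375, Gamma_uvv = -0.034866, Gamma_vuu = 0.012298, Gamma_vuv = -0.025244, Gamma_vvv = -0.093884; k4 = (0.126800, -0.871611, 0.024342, 0.065546)
  Y <- Y + (h/6)(k1 + 2k2 + 2k3 + k4): u = 0.2688, v = -0.1312, du/dtau = 0.1268, dv/dtau = -0.8717
step 2:
  k1: at (u, v) = (0.268840, -0.131163), (du/dtau, dv/dtau) = (0.126813, -0.871651); Gamma_uuu = 0.004578, Gamma_uuv = -0.009383, Gamma_uvv = -0.034903, Gamma_vuu = 0.012337, Gamma_vuv = -0.025287, Gamma_vvv = -0.094060; k1 = (0.126813, -0.871651, 0.024371, 0.065675)
  k2: at (u, v) = (0.278351, -0.196537), (du/dtau, dv/dtau) = (0.128640, -0.866726); Gamma_uuu = 0.010460, Gamma_uuv = -0.014814, Gamma_uvv = -0.053222, Gamma_vuu = 0.030172, Gamma_vuv = -0.042731, Gamma_vvv = -0.153516; k2 = (0.128640, -0.866726, 0.036504, 0.105295)
  k3: at (u, v) = (0.278488, -0.196168), (du/dtau, dv/dtau) = (0.129550, -0.863754); Gamma_uuu = 0.010427, Gamma_uuv = -0.014803, Gamma_uvv = -0.053155, Gamma_vuu = 0.030041, Gamma_vuv = -0.042648, Gamma_vvv = -0.153139; k3 = (0.129550, -0.863754, 0.036170, 0.104204)
  k4: at (u, v) = (0.288273, -0.260726), (du/dtau, dv/dtau) = (0.132238, -0.856021); Gamma_uuu = 0.018598, Gamma_uuv = -0.020563, Gamma_uvv = -0.071331, Gamma_vuu = 0.054233, Gamma_vuv = -0.059963, Gamma_vvv = -0.208008; k4 = (0.132238, -0.856021, 0.047289, 0.137899)
  Y <- Y + (h/6)(k1 + 2k2 + 2k3 + k4): u = 0.2882, v = -0.2609, du/dtau = 0.1322, dv/dtau = -0.8561

Answer: u = 0.2882, v = -0.2609, du/dtau = 0.1322, dv/dtau = -0.8561
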